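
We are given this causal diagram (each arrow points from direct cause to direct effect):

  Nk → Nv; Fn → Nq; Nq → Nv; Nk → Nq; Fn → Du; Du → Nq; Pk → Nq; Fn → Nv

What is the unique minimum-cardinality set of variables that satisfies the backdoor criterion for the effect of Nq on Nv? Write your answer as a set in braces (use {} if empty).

Variables eligible for adjustment (non-descendants of Nq, excluding Nq and Nv): {Du, Fn, Nk, Pk}.
Backdoor paths from Nq to Nv:
  P1: Nq <- Fn -> Nv
  P2: Nq <- Nk -> Nv
  P3: Nq <- Du <- Fn -> Nv
The empty set is not sufficient: P1 (Nq <- Fn -> Nv) has no collider blocking it and no conditioned non-collider, so it is open.
Try {Fn, Nk}:
  P1: blocked at fork node Fn ∈ conditioning set.
  P2: blocked at fork node Nk ∈ conditioning set.
  P3: blocked at fork node Fn ∈ conditioning set.
{Fn, Nk} contains no descendant of Nq and blocks every backdoor path.
Every element of {Fn, Nk} is needed (dropping Fn leaves P1 open; dropping Nk leaves P2 open), so no proper subset is valid.
Among all size-2 subsets of the eligible variables, only {Fn, Nk} blocks every backdoor path, so it is the unique smallest valid adjustment set.

{Fn, Nk}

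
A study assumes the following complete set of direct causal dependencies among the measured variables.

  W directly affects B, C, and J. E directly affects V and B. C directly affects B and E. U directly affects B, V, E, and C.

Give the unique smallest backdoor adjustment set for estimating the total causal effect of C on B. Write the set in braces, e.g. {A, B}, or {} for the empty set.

{U, W}

Variables eligible for adjustment (non-descendants of C, excluding C and B): {J, U, W}.
Backdoor paths from C to B:
  P1: C <- W -> B
  P2: C <- U -> E -> B
  P3: C <- U -> B
  P4: C <- U -> V <- E -> B
The empty set is not sufficient: P1 (C <- W -> B) has no collider blocking it and no conditioned non-collider, so it is open.
Try {U, W}:
  P1: blocked at fork node W ∈ conditioning set.
  P2: blocked at fork node U ∈ conditioning set.
  P3: blocked at fork node U ∈ conditioning set.
  P4: blocked at fork node U ∈ conditioning set.
{U, W} contains no descendant of C and blocks every backdoor path.
Every element of {U, W} is needed (dropping U leaves P2 open; dropping W leaves P1 open), so no proper subset is valid.
Among all size-2 subsets of the eligible variables, only {U, W} blocks every backdoor path, so it is the unique smallest valid adjustment set.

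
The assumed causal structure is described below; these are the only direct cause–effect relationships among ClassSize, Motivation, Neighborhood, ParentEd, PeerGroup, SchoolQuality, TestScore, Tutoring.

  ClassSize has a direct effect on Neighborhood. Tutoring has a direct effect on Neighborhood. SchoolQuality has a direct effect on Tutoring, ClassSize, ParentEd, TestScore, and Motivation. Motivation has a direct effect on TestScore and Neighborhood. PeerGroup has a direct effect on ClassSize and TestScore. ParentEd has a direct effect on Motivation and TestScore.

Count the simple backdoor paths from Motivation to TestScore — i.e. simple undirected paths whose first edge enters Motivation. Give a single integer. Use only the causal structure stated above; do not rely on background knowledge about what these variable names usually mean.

8

A backdoor path from Motivation to TestScore is any simple undirected path whose first edge points into Motivation (i.e. leaves Motivation via a parent).
Parents of Motivation: {ParentEd, SchoolQuality}.
Enumerating:
  P1: Motivation <- SchoolQuality -> ParentEd -> TestScore
  P2: Motivation <- SchoolQuality -> Tutoring -> Neighborhood <- ClassSize <- PeerGroup -> TestScore
  P3: Motivation <- SchoolQuality -> ClassSize <- PeerGroup -> TestScore
  P4: Motivation <- SchoolQuality -> TestScore
  P5: Motivation <- ParentEd <- SchoolQuality -> Tutoring -> Neighborhood <- ClassSize <- PeerGroup -> TestScore
  P6: Motivation <- ParentEd <- SchoolQuality -> ClassSize <- PeerGroup -> TestScore
  P7: Motivation <- ParentEd <- SchoolQuality -> TestScore
  P8: Motivation <- ParentEd -> TestScore
That exhausts the simple backdoor paths. Count: 8.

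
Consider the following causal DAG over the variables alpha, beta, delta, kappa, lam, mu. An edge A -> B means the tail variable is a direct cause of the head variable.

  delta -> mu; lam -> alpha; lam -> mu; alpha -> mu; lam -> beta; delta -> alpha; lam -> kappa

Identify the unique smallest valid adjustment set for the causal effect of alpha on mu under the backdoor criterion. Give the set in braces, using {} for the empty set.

{delta, lam}

Variables eligible for adjustment (non-descendants of alpha, excluding alpha and mu): {beta, delta, kappa, lam}.
Backdoor paths from alpha to mu:
  P1: alpha <- delta -> mu
  P2: alpha <- lam -> mu
The empty set is not sufficient: P1 (alpha <- delta -> mu) has no collider blocking it and no conditioned non-collider, so it is open.
Try {delta, lam}:
  P1: blocked at fork node delta ∈ conditioning set.
  P2: blocked at fork node lam ∈ conditioning set.
{delta, lam} contains no descendant of alpha and blocks every backdoor path.
Every element of {delta, lam} is needed (dropping delta leaves P1 open; dropping lam leaves P2 open), so no proper subset is valid.
Among all size-2 subsets of the eligible variables, only {delta, lam} blocks every backdoor path, so it is the unique smallest valid adjustment set.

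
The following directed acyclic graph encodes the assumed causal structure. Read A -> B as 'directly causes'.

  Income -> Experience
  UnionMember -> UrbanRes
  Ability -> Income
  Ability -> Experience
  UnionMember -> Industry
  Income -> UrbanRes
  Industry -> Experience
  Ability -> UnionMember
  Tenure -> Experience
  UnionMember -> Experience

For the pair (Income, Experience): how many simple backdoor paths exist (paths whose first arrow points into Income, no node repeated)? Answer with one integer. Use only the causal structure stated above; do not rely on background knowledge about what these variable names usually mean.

A backdoor path from Income to Experience is any simple undirected path whose first edge points into Income (i.e. leaves Income via a parent).
Parents of Income: {Ability}.
Enumerating:
  P1: Income <- Ability -> UnionMember -> Industry -> Experience
  P2: Income <- Ability -> UnionMember -> Experience
  P3: Income <- Ability -> Experience
That exhausts the simple backdoor paths. Count: 3.

3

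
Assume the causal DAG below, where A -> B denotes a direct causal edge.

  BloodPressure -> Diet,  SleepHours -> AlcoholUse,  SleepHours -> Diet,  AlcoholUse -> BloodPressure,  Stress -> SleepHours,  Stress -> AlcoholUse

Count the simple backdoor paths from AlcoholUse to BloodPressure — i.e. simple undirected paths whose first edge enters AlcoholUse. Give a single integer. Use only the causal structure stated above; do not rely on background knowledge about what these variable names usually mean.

A backdoor path from AlcoholUse to BloodPressure is any simple undirected path whose first edge points into AlcoholUse (i.e. leaves AlcoholUse via a parent).
Parents of AlcoholUse: {SleepHours, Stress}.
Enumerating:
  P1: AlcoholUse <- Stress -> SleepHours -> Diet <- BloodPressure
  P2: AlcoholUse <- SleepHours -> Diet <- BloodPressure
That exhausts the simple backdoor paths. Count: 2.

2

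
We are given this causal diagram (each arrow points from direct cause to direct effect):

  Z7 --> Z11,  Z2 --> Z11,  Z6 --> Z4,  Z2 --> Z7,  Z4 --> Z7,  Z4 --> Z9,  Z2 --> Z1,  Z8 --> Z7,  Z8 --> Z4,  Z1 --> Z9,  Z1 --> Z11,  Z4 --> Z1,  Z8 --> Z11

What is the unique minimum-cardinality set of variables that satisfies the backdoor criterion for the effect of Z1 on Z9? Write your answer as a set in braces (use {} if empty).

Variables eligible for adjustment (non-descendants of Z1, excluding Z1 and Z9): {Z2, Z4, Z6, Z7, Z8}.
Backdoor paths from Z1 to Z9:
  P1: Z1 <- Z2 -> Z7 <- Z8 -> Z4 -> Z9
  P2: Z1 <- Z2 -> Z7 <- Z4 -> Z9
  P3: Z1 <- Z2 -> Z7 -> Z11 <- Z8 -> Z4 -> Z9
  P4: Z1 <- Z2 -> Z11 <- Z8 -> Z4 -> Z9
  P5: Z1 <- Z2 -> Z11 <- Z8 -> Z7 <- Z4 -> Z9
  P6: Z1 <- Z2 -> Z11 <- Z7 <- Z8 -> Z4 -> Z9
  P7: Z1 <- Z2 -> Z11 <- Z7 <- Z4 -> Z9
  P8: Z1 <- Z4 -> Z9
The empty set is not sufficient: P8 (Z1 <- Z4 -> Z9) has no collider blocking it and no conditioned non-collider, so it is open.
Try {Z4}:
  P1: blocked at collider Z7 (neither it nor any descendant is in the conditioning set).
  P2: blocked at collider Z7 (neither it nor any descendant is in the conditioning set).
  P3: blocked at collider Z11 (neither it nor any descendant is in the conditioning set).
  P4: blocked at collider Z11 (neither it nor any descendant is in the conditioning set).
  P5: blocked at collider Z11 (neither it nor any descendant is in the conditioning set).
  P6: blocked at collider Z11 (neither it nor any descendant is in the conditioning set).
  P7: blocked at collider Z11 (neither it nor any descendant is in the conditioning set).
  P8: blocked at fork node Z4 ∈ conditioning set.
{Z4} contains no descendant of Z1 and blocks every backdoor path.
No other singleton works — e.g. {Z8} leaves P8 open — so {Z4} is the unique smallest valid adjustment set.

{Z4}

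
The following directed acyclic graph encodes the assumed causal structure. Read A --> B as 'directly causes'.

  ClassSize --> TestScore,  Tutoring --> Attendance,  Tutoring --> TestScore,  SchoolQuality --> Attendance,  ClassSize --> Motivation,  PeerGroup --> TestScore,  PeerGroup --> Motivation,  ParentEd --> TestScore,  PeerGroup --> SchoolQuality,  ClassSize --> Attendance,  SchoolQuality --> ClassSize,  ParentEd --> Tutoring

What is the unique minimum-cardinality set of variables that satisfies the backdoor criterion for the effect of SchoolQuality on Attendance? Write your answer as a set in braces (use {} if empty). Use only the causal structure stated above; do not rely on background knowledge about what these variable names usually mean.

{}

Variables eligible for adjustment (non-descendants of SchoolQuality, excluding SchoolQuality and Attendance): {ParentEd, PeerGroup, Tutoring}.
Backdoor paths from SchoolQuality to Attendance:
  P1: SchoolQuality <- PeerGroup -> Motivation <- ClassSize -> TestScore <- ParentEd -> Tutoring -> Attendance
  P2: SchoolQuality <- PeerGroup -> Motivation <- ClassSize -> TestScore <- Tutoring -> Attendance
  P3: SchoolQuality <- PeerGroup -> Motivation <- ClassSize -> Attendance
  P4: SchoolQuality <- PeerGroup -> TestScore <- ParentEd -> Tutoring -> Attendance
  P5: SchoolQuality <- PeerGroup -> TestScore <- Tutoring -> Attendance
  P6: SchoolQuality <- PeerGroup -> TestScore <- ClassSize -> Attendance
Each backdoor path contains an unconditioned collider, so every path is already blocked with the empty conditioning set:
  P1: blocked at collider Motivation (neither it nor any descendant is in the conditioning set).
  P2: blocked at collider Motivation (neither it nor any descendant is in the conditioning set).
  P3: blocked at collider Motivation (neither it nor any descendant is in the conditioning set).
  P4: blocked at collider TestScore (neither it nor any descendant is in the conditioning set).
  P5: blocked at collider TestScore (neither it nor any descendant is in the conditioning set).
  P6: blocked at collider TestScore (neither it nor any descendant is in the conditioning set).
The empty set is therefore the unique smallest valid set.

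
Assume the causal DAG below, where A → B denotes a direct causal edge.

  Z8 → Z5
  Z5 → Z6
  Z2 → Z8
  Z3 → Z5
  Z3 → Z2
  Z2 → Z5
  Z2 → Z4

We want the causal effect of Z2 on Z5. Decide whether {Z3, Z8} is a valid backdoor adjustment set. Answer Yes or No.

No

Backdoor paths from Z2 to Z5 (paths whose first edge points into Z2):
  P1: Z2 <- Z3 -> Z5
Condition 1 (no descendant of Z2 in the set): FAILS — Z8 is a descendant of Z2.
Condition 2 (every backdoor path blocked by {Z3, Z8}):
  P1: blocked at fork node Z3 ∈ conditioning set.
{Z3, Z8} does not satisfy the backdoor criterion.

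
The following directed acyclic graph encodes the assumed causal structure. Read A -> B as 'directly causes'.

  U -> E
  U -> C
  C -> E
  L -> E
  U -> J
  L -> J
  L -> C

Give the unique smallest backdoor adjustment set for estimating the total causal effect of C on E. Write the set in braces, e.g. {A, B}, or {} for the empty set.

Variables eligible for adjustment (non-descendants of C, excluding C and E): {J, L, U}.
Backdoor paths from C to E:
  P1: C <- L -> E
  P2: C <- L -> J <- U -> E
  P3: C <- U -> E
  P4: C <- U -> J <- L -> E
The empty set is not sufficient: P1 (C <- L -> E) has no collider blocking it and no conditioned non-collider, so it is open.
Try {L, U}:
  P1: blocked at fork node L ∈ conditioning set.
  P2: blocked at fork node L ∈ conditioning set.
  P3: blocked at fork node U ∈ conditioning set.
  P4: blocked at fork node U ∈ conditioning set.
{L, U} contains no descendant of C and blocks every backdoor path.
Every element of {L, U} is needed (dropping L leaves P1 open; dropping U leaves P3 open), so no proper subset is valid.
Among all size-2 subsets of the eligible variables, only {L, U} blocks every backdoor path, so it is the unique smallest valid adjustment set.

{L, U}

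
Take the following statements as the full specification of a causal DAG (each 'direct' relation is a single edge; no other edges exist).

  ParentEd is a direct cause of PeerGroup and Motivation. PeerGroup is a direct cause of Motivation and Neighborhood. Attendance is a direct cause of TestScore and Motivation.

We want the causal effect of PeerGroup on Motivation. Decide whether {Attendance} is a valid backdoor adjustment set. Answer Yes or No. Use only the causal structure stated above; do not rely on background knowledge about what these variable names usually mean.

No

Backdoor paths from PeerGroup to Motivation (paths whose first edge points into PeerGroup):
  P1: PeerGroup <- ParentEd -> Motivation
Condition 1 (no descendant of PeerGroup in the set): holds — descendants of PeerGroup are {Motivation, Neighborhood}; none are in {Attendance}.
Condition 2 (every backdoor path blocked by {Attendance}):
  P1: open — no interior node is in the conditioning set.
{Attendance} does not satisfy the backdoor criterion.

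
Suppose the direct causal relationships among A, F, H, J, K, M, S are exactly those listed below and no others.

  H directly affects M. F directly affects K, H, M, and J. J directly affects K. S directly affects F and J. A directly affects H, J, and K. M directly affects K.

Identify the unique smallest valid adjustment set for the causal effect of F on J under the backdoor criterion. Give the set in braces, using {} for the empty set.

Variables eligible for adjustment (non-descendants of F, excluding F and J): {A, S}.
Backdoor paths from F to J:
  P1: F <- S -> J
The empty set is not sufficient: P1 (F <- S -> J) has no collider blocking it and no conditioned non-collider, so it is open.
Try {S}:
  P1: blocked at fork node S ∈ conditioning set.
{S} contains no descendant of F and blocks every backdoor path.
No other singleton works — e.g. {A} leaves P1 open — so {S} is the unique smallest valid adjustment set.

{S}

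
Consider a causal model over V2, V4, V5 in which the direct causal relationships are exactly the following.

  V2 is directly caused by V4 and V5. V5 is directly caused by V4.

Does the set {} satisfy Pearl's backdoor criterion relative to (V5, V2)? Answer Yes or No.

No

Backdoor paths from V5 to V2 (paths whose first edge points into V5):
  P1: V5 <- V4 -> V2
Condition 1 (no descendant of V5 in the set): holds — descendants of V5 are {V2}; none are in {}.
Condition 2 (every backdoor path blocked by {}):
  P1: open — no interior node is in the conditioning set.
{} does not satisfy the backdoor criterion.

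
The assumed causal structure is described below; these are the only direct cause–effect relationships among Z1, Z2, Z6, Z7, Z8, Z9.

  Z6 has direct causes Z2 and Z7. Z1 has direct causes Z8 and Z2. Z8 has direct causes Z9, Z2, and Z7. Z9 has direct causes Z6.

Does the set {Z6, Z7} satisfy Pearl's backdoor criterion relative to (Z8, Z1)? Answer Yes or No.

No

Backdoor paths from Z8 to Z1 (paths whose first edge points into Z8):
  P1: Z8 <- Z2 -> Z1
  P2: Z8 <- Z7 -> Z6 <- Z2 -> Z1
  P3: Z8 <- Z9 <- Z6 <- Z2 -> Z1
Condition 1 (no descendant of Z8 in the set): holds — descendants of Z8 are {Z1}; none are in {Z6, Z7}.
Condition 2 (every backdoor path blocked by {Z6, Z7}):
  P1: open — no interior node is in the conditioning set.
  P2: blocked at fork node Z7 ∈ conditioning set.
  P3: blocked at chain node Z6 ∈ conditioning set.
{Z6, Z7} does not satisfy the backdoor criterion.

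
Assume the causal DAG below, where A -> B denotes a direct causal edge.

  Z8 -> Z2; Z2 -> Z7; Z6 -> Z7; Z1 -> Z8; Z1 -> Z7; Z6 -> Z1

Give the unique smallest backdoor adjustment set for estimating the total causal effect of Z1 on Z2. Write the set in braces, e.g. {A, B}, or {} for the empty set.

Variables eligible for adjustment (non-descendants of Z1, excluding Z1 and Z2): {Z6}.
Backdoor paths from Z1 to Z2:
  P1: Z1 <- Z6 -> Z7 <- Z2
Each backdoor path contains an unconditioned collider, so every path is already blocked with the empty conditioning set:
  P1: blocked at collider Z7 (neither it nor any descendant is in the conditioning set).
The empty set is therefore the unique smallest valid set.

{}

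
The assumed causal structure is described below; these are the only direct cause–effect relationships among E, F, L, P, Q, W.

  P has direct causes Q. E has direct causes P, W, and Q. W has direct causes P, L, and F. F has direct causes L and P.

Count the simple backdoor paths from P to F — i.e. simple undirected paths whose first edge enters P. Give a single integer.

2

A backdoor path from P to F is any simple undirected path whose first edge points into P (i.e. leaves P via a parent).
Parents of P: {Q}.
Enumerating:
  P1: P <- Q -> E <- W <- L -> F
  P2: P <- Q -> E <- W <- F
That exhausts the simple backdoor paths. Count: 2.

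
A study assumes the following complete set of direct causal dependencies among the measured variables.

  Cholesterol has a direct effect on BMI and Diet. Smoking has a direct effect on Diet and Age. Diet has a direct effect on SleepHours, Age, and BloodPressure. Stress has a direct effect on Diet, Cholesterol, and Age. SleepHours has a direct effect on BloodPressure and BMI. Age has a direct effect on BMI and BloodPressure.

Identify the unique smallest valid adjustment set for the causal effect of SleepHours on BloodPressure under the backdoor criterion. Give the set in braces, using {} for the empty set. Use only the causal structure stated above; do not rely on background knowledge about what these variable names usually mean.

Variables eligible for adjustment (non-descendants of SleepHours, excluding SleepHours and BloodPressure): {Age, Cholesterol, Diet, Smoking, Stress}.
Backdoor paths from SleepHours to BloodPressure:
  P1: SleepHours <- Diet <- Smoking -> Age -> BloodPressure
  P2: SleepHours <- Diet <- Stress -> Cholesterol -> BMI <- Age -> BloodPressure
  P3: SleepHours <- Diet <- Stress -> Age -> BloodPressure
  P4: SleepHours <- Diet <- Cholesterol <- Stress -> Age -> BloodPressure
  P5: SleepHours <- Diet <- Cholesterol -> BMI <- Age -> BloodPressure
  P6: SleepHours <- Diet -> Age -> BloodPressure
  P7: SleepHours <- Diet -> BloodPressure
The empty set is not sufficient: P1 (SleepHours <- Diet <- Smoking -> Age -> BloodPressure) has no collider blocking it and no conditioned non-collider, so it is open.
Try {Diet}:
  P1: blocked at chain node Diet ∈ conditioning set.
  P2: blocked at chain node Diet ∈ conditioning set.
  P3: blocked at chain node Diet ∈ conditioning set.
  P4: blocked at chain node Diet ∈ conditioning set.
  P5: blocked at chain node Diet ∈ conditioning set.
  P6: blocked at fork node Diet ∈ conditioning set.
  P7: blocked at fork node Diet ∈ conditioning set.
{Diet} contains no descendant of SleepHours and blocks every backdoor path.
No other singleton works — e.g. {Smoking} leaves P3 open — so {Diet} is the unique smallest valid adjustment set.

{Diet}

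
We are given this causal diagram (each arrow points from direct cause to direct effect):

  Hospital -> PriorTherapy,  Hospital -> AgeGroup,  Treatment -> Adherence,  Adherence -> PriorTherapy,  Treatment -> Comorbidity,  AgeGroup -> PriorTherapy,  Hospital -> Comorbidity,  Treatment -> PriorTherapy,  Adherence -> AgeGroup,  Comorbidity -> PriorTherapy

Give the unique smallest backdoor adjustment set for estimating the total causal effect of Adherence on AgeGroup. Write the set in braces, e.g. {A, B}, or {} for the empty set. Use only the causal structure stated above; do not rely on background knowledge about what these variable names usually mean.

{}

Variables eligible for adjustment (non-descendants of Adherence, excluding Adherence and AgeGroup): {Comorbidity, Hospital, Treatment}.
Backdoor paths from Adherence to AgeGroup:
  P1: Adherence <- Treatment -> Comorbidity <- Hospital -> AgeGroup
  P2: Adherence <- Treatment -> Comorbidity <- Hospital -> PriorTherapy <- AgeGroup
  P3: Adherence <- Treatment -> Comorbidity -> PriorTherapy <- Hospital -> AgeGroup
  P4: Adherence <- Treatment -> Comorbidity -> PriorTherapy <- AgeGroup
  P5: Adherence <- Treatment -> PriorTherapy <- Hospital -> AgeGroup
  P6: Adherence <- Treatment -> PriorTherapy <- Comorbidity <- Hospital -> AgeGroup
  P7: Adherence <- Treatment -> PriorTherapy <- AgeGroup
Each backdoor path contains an unconditioned collider, so every path is already blocked with the empty conditioning set:
  P1: blocked at collider Comorbidity (neither it nor any descendant is in the conditioning set).
  P2: blocked at collider Comorbidity (neither it nor any descendant is in the conditioning set).
  P3: blocked at collider PriorTherapy (neither it nor any descendant is in the conditioning set).
  P4: blocked at collider PriorTherapy (neither it nor any descendant is in the conditioning set).
  P5: blocked at collider PriorTherapy (neither it nor any descendant is in the conditioning set).
  P6: blocked at collider PriorTherapy (neither it nor any descendant is in the conditioning set).
  P7: blocked at collider PriorTherapy (neither it nor any descendant is in the conditioning set).
The empty set is therefore the unique smallest valid set.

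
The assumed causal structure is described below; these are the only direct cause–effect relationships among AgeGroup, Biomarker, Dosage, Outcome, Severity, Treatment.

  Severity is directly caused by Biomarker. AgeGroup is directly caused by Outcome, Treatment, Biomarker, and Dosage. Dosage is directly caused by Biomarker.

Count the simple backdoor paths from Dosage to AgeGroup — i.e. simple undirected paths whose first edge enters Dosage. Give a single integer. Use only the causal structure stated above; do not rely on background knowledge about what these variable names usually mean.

1

A backdoor path from Dosage to AgeGroup is any simple undirected path whose first edge points into Dosage (i.e. leaves Dosage via a parent).
Parents of Dosage: {Biomarker}.
Enumerating:
  P1: Dosage <- Biomarker -> AgeGroup
That exhausts the simple backdoor paths. Count: 1.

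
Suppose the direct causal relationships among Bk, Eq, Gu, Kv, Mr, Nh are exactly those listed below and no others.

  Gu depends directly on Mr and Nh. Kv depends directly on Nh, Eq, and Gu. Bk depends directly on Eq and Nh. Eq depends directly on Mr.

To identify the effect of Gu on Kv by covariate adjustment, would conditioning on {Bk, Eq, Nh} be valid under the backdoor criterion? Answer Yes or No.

Yes

Backdoor paths from Gu to Kv (paths whose first edge points into Gu):
  P1: Gu <- Nh -> Bk <- Eq -> Kv
  P2: Gu <- Nh -> Kv
  P3: Gu <- Mr -> Eq -> Bk <- Nh -> Kv
  P4: Gu <- Mr -> Eq -> Kv
Condition 1 (no descendant of Gu in the set): holds — descendants of Gu are {Kv}; none are in {Bk, Eq, Nh}.
Condition 2 (every backdoor path blocked by {Bk, Eq, Nh}):
  P1: blocked at fork node Nh ∈ conditioning set.
  P2: blocked at fork node Nh ∈ conditioning set.
  P3: blocked at chain node Eq ∈ conditioning set.
  P4: blocked at chain node Eq ∈ conditioning set.
{Bk, Eq, Nh} satisfies the backdoor criterion.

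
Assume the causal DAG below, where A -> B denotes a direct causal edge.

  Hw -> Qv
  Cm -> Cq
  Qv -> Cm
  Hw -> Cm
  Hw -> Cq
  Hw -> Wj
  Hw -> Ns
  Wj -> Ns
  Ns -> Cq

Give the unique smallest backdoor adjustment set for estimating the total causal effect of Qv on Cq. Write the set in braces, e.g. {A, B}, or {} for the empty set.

{Hw}

Variables eligible for adjustment (non-descendants of Qv, excluding Qv and Cq): {Hw, Ns, Wj}.
Backdoor paths from Qv to Cq:
  P1: Qv <- Hw -> Wj -> Ns -> Cq
  P2: Qv <- Hw -> Ns -> Cq
  P3: Qv <- Hw -> Cm -> Cq
  P4: Qv <- Hw -> Cq
The empty set is not sufficient: P1 (Qv <- Hw -> Wj -> Ns -> Cq) has no collider blocking it and no conditioned non-collider, so it is open.
Try {Hw}:
  P1: blocked at fork node Hw ∈ conditioning set.
  P2: blocked at fork node Hw ∈ conditioning set.
  P3: blocked at fork node Hw ∈ conditioning set.
  P4: blocked at fork node Hw ∈ conditioning set.
{Hw} contains no descendant of Qv and blocks every backdoor path.
No other singleton works — e.g. {Wj} leaves P2 open — so {Hw} is the unique smallest valid adjustment set.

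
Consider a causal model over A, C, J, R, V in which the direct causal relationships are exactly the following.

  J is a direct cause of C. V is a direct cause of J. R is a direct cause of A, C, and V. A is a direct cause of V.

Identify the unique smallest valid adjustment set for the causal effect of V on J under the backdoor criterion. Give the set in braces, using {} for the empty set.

{}

Variables eligible for adjustment (non-descendants of V, excluding V and J): {A, R}.
Backdoor paths from V to J:
  P1: V <- R -> C <- J
  P2: V <- A <- R -> C <- J
Each backdoor path contains an unconditioned collider, so every path is already blocked with the empty conditioning set:
  P1: blocked at collider C (neither it nor any descendant is in the conditioning set).
  P2: blocked at collider C (neither it nor any descendant is in the conditioning set).
The empty set is therefore the unique smallest valid set.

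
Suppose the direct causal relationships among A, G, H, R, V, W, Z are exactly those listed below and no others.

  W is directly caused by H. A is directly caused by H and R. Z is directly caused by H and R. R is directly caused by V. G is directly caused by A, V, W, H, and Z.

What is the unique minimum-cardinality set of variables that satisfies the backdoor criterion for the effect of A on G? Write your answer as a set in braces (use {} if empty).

Variables eligible for adjustment (non-descendants of A, excluding A and G): {H, R, V, W, Z}.
Backdoor paths from A to G:
  P1: A <- H -> Z <- R <- V -> G
  P2: A <- H -> Z -> G
  P3: A <- H -> W -> G
  P4: A <- H -> G
  P5: A <- R <- V -> G
  P6: A <- R -> Z <- H -> W -> G
  P7: A <- R -> Z <- H -> G
  P8: A <- R -> Z -> G
The empty set is not sufficient: P2 (A <- H -> Z -> G) has no collider blocking it and no conditioned non-collider, so it is open.
Try {H, R}:
  P1: blocked at fork node H ∈ conditioning set.
  P2: blocked at fork node H ∈ conditioning set.
  P3: blocked at fork node H ∈ conditioning set.
  P4: blocked at fork node H ∈ conditioning set.
  P5: blocked at chain node R ∈ conditioning set.
  P6: blocked at fork node R ∈ conditioning set.
  P7: blocked at fork node R ∈ conditioning set.
  P8: blocked at fork node R ∈ conditioning set.
{H, R} contains no descendant of A and blocks every backdoor path.
Every element of {H, R} is needed (dropping H leaves P2 open; dropping R leaves P5 open), so no proper subset is valid.
Among all size-2 subsets of the eligible variables, only {H, R} blocks every backdoor path, so it is the unique smallest valid adjustment set.

{H, R}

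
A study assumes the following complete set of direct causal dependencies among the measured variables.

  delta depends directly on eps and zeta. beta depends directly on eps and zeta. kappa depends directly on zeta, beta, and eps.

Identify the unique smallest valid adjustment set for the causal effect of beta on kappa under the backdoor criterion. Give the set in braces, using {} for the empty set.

{eps, zeta}

Variables eligible for adjustment (non-descendants of beta, excluding beta and kappa): {delta, eps, zeta}.
Backdoor paths from beta to kappa:
  P1: beta <- eps -> kappa
  P2: beta <- eps -> delta <- zeta -> kappa
  P3: beta <- zeta -> kappa
  P4: beta <- zeta -> delta <- eps -> kappa
The empty set is not sufficient: P1 (beta <- eps -> kappa) has no collider blocking it and no conditioned non-collider, so it is open.
Try {eps, zeta}:
  P1: blocked at fork node eps ∈ conditioning set.
  P2: blocked at fork node eps ∈ conditioning set.
  P3: blocked at fork node zeta ∈ conditioning set.
  P4: blocked at fork node zeta ∈ conditioning set.
{eps, zeta} contains no descendant of beta and blocks every backdoor path.
Every element of {eps, zeta} is needed (dropping eps leaves P1 open; dropping zeta leaves P3 open), so no proper subset is valid.
Among all size-2 subsets of the eligible variables, only {eps, zeta} blocks every backdoor path, so it is the unique smallest valid adjustment set.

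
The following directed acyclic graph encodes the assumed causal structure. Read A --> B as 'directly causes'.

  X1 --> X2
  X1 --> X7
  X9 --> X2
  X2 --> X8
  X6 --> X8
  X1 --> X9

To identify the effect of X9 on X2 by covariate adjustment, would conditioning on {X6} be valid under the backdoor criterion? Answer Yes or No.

Backdoor paths from X9 to X2 (paths whose first edge points into X9):
  P1: X9 <- X1 -> X2
Condition 1 (no descendant of X9 in the set): holds — descendants of X9 are {X2, X8}; none are in {X6}.
Condition 2 (every backdoor path blocked by {X6}):
  P1: open — no interior node is in the conditioning set.
{X6} does not satisfy the backdoor criterion.

No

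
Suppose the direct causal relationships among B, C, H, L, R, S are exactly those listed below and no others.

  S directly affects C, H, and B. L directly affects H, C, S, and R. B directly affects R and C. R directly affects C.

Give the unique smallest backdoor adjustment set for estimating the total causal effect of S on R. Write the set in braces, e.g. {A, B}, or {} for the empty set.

{L}

Variables eligible for adjustment (non-descendants of S, excluding S and R): {L}.
Backdoor paths from S to R:
  P1: S <- L -> R
  P2: S <- L -> C <- B -> R
  P3: S <- L -> C <- R
The empty set is not sufficient: P1 (S <- L -> R) has no collider blocking it and no conditioned non-collider, so it is open.
Try {L}:
  P1: blocked at fork node L ∈ conditioning set.
  P2: blocked at fork node L ∈ conditioning set.
  P3: blocked at fork node L ∈ conditioning set.
{L} contains no descendant of S and blocks every backdoor path.
{L} is the unique smallest valid adjustment set.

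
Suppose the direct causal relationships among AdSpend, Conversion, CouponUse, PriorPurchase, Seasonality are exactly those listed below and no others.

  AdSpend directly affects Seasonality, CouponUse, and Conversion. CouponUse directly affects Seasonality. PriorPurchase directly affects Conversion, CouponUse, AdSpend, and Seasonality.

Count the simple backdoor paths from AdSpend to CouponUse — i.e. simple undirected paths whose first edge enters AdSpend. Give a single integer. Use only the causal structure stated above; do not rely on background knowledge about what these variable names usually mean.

A backdoor path from AdSpend to CouponUse is any simple undirected path whose first edge points into AdSpend (i.e. leaves AdSpend via a parent).
Parents of AdSpend: {PriorPurchase}.
Enumerating:
  P1: AdSpend <- PriorPurchase -> CouponUse
  P2: AdSpend <- PriorPurchase -> Seasonality <- CouponUse
That exhausts the simple backdoor paths. Count: 2.

2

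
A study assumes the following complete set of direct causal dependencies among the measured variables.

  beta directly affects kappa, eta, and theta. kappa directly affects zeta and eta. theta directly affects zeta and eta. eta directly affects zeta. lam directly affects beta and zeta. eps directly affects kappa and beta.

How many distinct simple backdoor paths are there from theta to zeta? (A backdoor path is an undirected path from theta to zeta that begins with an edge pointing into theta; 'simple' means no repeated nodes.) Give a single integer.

A backdoor path from theta to zeta is any simple undirected path whose first edge points into theta (i.e. leaves theta via a parent).
Parents of theta: {beta}.
Enumerating:
  P1: theta <- beta <- eps -> kappa -> eta -> zeta
  P2: theta <- beta <- eps -> kappa -> zeta
  P3: theta <- beta <- lam -> zeta
  P4: theta <- beta -> kappa -> eta -> zeta
  P5: theta <- beta -> kappa -> zeta
  P6: theta <- beta -> eta <- kappa -> zeta
  P7: theta <- beta -> eta -> zeta
That exhausts the simple backdoor paths. Count: 7.

7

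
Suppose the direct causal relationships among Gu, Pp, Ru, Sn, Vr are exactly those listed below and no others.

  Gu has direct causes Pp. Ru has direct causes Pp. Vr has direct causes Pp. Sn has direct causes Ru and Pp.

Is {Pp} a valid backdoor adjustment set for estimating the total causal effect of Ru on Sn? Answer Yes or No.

Backdoor paths from Ru to Sn (paths whose first edge points into Ru):
  P1: Ru <- Pp -> Sn
Condition 1 (no descendant of Ru in the set): holds — descendants of Ru are {Sn}; none are in {Pp}.
Condition 2 (every backdoor path blocked by {Pp}):
  P1: blocked at fork node Pp ∈ conditioning set.
{Pp} satisfies the backdoor criterion.

Yes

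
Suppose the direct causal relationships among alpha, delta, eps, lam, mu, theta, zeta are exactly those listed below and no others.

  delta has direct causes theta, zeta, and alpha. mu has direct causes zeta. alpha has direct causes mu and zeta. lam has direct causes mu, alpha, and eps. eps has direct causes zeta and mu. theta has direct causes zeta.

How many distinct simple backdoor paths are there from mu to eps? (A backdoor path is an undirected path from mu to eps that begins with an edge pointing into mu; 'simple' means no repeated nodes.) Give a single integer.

A backdoor path from mu to eps is any simple undirected path whose first edge points into mu (i.e. leaves mu via a parent).
Parents of mu: {zeta}.
Enumerating:
  P1: mu <- zeta -> alpha -> lam <- eps
  P2: mu <- zeta -> eps
  P3: mu <- zeta -> theta -> delta <- alpha -> lam <- eps
  P4: mu <- zeta -> delta <- alpha -> lam <- eps
That exhausts the simple backdoor paths. Count: 4.

4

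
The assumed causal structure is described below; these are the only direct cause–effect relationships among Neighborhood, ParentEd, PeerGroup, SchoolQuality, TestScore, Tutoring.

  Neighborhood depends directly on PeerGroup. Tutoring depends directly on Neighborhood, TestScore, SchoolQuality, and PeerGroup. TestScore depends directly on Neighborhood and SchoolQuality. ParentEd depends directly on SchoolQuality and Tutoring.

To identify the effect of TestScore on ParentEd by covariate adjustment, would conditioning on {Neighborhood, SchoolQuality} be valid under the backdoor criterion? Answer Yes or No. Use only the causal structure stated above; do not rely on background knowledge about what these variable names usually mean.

Backdoor paths from TestScore to ParentEd (paths whose first edge points into TestScore):
  P1: TestScore <- SchoolQuality -> Tutoring -> ParentEd
  P2: TestScore <- SchoolQuality -> ParentEd
  P3: TestScore <- Neighborhood <- PeerGroup -> Tutoring <- SchoolQuality -> ParentEd
  P4: TestScore <- Neighborhood <- PeerGroup -> Tutoring -> ParentEd
  P5: TestScore <- Neighborhood -> Tutoring <- SchoolQuality -> ParentEd
  P6: TestScore <- Neighborhood -> Tutoring -> ParentEd
Condition 1 (no descendant of TestScore in the set): holds — descendants of TestScore are {ParentEd, Tutoring}; none are in {Neighborhood, SchoolQuality}.
Condition 2 (every backdoor path blocked by {Neighborhood, SchoolQuality}):
  P1: blocked at fork node SchoolQuality ∈ conditioning set.
  P2: blocked at fork node SchoolQuality ∈ conditioning set.
  P3: blocked at chain node Neighborhood ∈ conditioning set.
  P4: blocked at chain node Neighborhood ∈ conditioning set.
  P5: blocked at fork node Neighborhood ∈ conditioning set.
  P6: blocked at fork node Neighborhood ∈ conditioning set.
{Neighborhood, SchoolQuality} satisfies the backdoor criterion.

Yes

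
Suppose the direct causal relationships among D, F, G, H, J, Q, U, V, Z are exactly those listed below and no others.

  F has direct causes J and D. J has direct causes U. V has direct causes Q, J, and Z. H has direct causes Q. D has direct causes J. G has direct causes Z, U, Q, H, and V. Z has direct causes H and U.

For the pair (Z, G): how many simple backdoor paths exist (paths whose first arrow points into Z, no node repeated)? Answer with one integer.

8

A backdoor path from Z to G is any simple undirected path whose first edge points into Z (i.e. leaves Z via a parent).
Parents of Z: {H, U}.
Enumerating:
  P1: Z <- U -> J -> V <- Q -> H -> G
  P2: Z <- U -> J -> V <- Q -> G
  P3: Z <- U -> J -> V -> G
  P4: Z <- U -> G
  P5: Z <- H <- Q -> V <- J <- U -> G
  P6: Z <- H <- Q -> V -> G
  P7: Z <- H <- Q -> G
  P8: Z <- H -> G
That exhausts the simple backdoor paths. Count: 8.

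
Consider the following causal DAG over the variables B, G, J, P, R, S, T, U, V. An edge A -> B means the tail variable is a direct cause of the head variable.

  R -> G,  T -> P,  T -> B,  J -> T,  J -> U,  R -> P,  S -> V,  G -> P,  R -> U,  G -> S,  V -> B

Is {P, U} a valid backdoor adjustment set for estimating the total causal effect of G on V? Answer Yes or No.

Backdoor paths from G to V (paths whose first edge points into G):
  P1: G <- R -> U <- J -> T -> B <- V
  P2: G <- R -> P <- T -> B <- V
Condition 1 (no descendant of G in the set): FAILS — P is a descendant of G.
Condition 2 (every backdoor path blocked by {P, U}):
  P1: blocked at collider B (neither it nor any descendant is in the conditioning set).
  P2: blocked at collider B (neither it nor any descendant is in the conditioning set).
{P, U} does not satisfy the backdoor criterion.

No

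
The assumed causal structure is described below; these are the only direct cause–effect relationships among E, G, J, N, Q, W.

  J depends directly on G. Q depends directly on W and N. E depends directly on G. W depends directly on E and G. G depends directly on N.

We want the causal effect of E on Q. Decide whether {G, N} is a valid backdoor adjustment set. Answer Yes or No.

Backdoor paths from E to Q (paths whose first edge points into E):
  P1: E <- G <- N -> Q
  P2: E <- G -> W -> Q
Condition 1 (no descendant of E in the set): holds — descendants of E are {Q, W}; none are in {G, N}.
Condition 2 (every backdoor path blocked by {G, N}):
  P1: blocked at chain node G ∈ conditioning set.
  P2: blocked at fork node G ∈ conditioning set.
{G, N} satisfies the backdoor criterion.

Yes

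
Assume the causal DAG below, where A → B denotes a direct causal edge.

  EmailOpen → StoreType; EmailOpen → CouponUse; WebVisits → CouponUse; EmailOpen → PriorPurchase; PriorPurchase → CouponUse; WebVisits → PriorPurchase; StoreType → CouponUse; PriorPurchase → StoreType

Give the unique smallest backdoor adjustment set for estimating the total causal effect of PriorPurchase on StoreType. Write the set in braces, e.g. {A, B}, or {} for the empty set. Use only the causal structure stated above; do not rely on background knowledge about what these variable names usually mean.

Variables eligible for adjustment (non-descendants of PriorPurchase, excluding PriorPurchase and StoreType): {EmailOpen, WebVisits}.
Backdoor paths from PriorPurchase to StoreType:
  P1: PriorPurchase <- EmailOpen -> StoreType
  P2: PriorPurchase <- EmailOpen -> CouponUse <- StoreType
  P3: PriorPurchase <- WebVisits -> CouponUse <- EmailOpen -> StoreType
  P4: PriorPurchase <- WebVisits -> CouponUse <- StoreType
The empty set is not sufficient: P1 (PriorPurchase <- EmailOpen -> StoreType) has no collider blocking it and no conditioned non-collider, so it is open.
Try {EmailOpen}:
  P1: blocked at fork node EmailOpen ∈ conditioning set.
  P2: blocked at fork node EmailOpen ∈ conditioning set.
  P3: blocked at collider CouponUse (neither it nor any descendant is in the conditioning set).
  P4: blocked at collider CouponUse (neither it nor any descendant is in the conditioning set).
{EmailOpen} contains no descendant of PriorPurchase and blocks every backdoor path.
No other singleton works — e.g. {WebVisits} leaves P1 open — so {EmailOpen} is the unique smallest valid adjustment set.

{EmailOpen}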